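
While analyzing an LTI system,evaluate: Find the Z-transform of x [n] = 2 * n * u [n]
Z{n*u[n]} = z/(z-1)^2
By linearity: Z{2*n*u[n]} = 2z/(z-1)^2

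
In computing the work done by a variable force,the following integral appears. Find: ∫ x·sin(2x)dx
By parts: u=x, dv=sin(2x) dx
du=dx, v=-cos(2x)/2
=-x·cos(2x)/2+sin(2x)/2²+C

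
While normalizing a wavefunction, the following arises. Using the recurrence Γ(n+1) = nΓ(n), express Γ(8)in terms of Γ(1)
Γ(8) = 7Γ(7) = 7·6Γ(6) = ... = 7!·Γ(1) = 5040·Γ(1)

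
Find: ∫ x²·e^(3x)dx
Integration by parts twice:
First: u = x², dv = e^(3x) dx => x²e^(3x)/3 - (2/3)∫ xe^(3x) dx
Second (∫ xe^(3x) dx): xe^(3x)/3 - e^(3x)/9
Combining: e^(3x)(x²/3-2x/9+2/27)+C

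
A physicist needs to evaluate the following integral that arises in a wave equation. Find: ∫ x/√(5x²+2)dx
Let u=5x² + 2, du=10x dx
∫ (1/10)·u^(-1/2) du=√u/5 + C

Answer: √(5x² + 2)/5 + C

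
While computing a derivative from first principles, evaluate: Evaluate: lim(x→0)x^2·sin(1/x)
Squeeze theorem: -|x^2| ≤ x^2·sin(1/x) ≤ |x^2|
Since x^2 → 0 as x → 0, by squeeze theorem the limit is 0

Answer: 0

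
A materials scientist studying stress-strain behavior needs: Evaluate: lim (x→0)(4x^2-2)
Polynomial is continuous, so substitute x = 0:
4·0^2-2 = -2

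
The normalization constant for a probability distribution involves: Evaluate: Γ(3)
Γ(n) = (n-1)! for positive integers
Γ(3) = 2! = 2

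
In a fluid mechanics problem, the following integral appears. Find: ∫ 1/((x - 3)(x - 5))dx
Partial fractions: 1/((x-3)(x-5))=A/(x-3) + B/(x-5)
A=-1/2, B=1/2
∫ [-1/2· 1/(x-3) + 1/2· 1/(x-5)] dx
=(1/2)[ln|x-5| - ln|x-3|] + C

Answer: (1/2)·ln|(x-5)/(x-3)| + C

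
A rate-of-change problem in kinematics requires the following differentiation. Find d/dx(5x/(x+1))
Quotient rule: (f/g)' = (f'g - fg')/g²
f = 5x, f' = 5
g = x+1, g' = 1

Answer: (5·(x+1)-5x)/(x+1)²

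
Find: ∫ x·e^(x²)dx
Let u=x², du=2x dx
∫ (1/2)e^u du=e^u/2+C

Answer: e^(x²)/2+C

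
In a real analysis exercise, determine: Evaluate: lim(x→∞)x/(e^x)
Apply L'Hôpital 1 times (∞/∞ each time):
Eventually get 1!/(e^x) → 0

Answer: 0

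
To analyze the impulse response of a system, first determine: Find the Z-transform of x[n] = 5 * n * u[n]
Z{n * u[n]}=z/(z-1)^2
By linearity: Z{5 * n * u[n]}=5z/(z-1)^2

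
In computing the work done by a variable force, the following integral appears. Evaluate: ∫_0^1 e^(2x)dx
Antiderivative: (1/2)e^(2x)
Evaluate: (1/2)(e^2-1)

Answer: (e^2-1)/2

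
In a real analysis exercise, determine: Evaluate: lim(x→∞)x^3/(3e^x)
Apply L'Hôpital 3 times (∞/∞ each time):
Eventually get 3!/(3e^x) → 0

Answer: 0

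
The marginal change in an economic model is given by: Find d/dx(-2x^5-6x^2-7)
Power rule: d/dx(ax^n)=n·a·x^(n-1)
Term by term: -10·x^4-12·x

Answer: -10x^4-12x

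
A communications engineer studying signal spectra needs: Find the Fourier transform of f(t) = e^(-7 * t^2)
The Fourier transform of a Gaussian e^(-a * t^2) is sqrt(pi/a) * e^(-omega^2/(4a)).
With a = 7: F(omega) = sqrt(pi/7) * e^(-omega^2/28)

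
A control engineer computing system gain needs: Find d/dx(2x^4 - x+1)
Power rule: d/dx(ax^n)=n·a·x^(n-1)
Term by term: 8·x^3-1

Answer: 8x^3-1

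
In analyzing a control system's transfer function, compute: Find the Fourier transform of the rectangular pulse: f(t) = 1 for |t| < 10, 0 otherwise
F(omega) = integral from -10 to 10 of e^(-j * omega * t) dt
= 2 * sin(10 * omega)/omega = 20 * sinc(10 * omega/pi)

Answer: 2 * sin(10 * omega)/omega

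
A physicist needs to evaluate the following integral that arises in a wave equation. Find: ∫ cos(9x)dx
Using substitution u = 9x: ∫ cos(u) du/9 = sin(u)/9 + C

Answer: (1/9)sin(9x) + C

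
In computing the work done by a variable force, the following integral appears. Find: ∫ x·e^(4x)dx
Integration by parts: u=x, dv=e^(4x) dx
du=dx, v=e^(4x)/4
=x·e^(4x)/4 - ∫ e^(4x)/4 dx
=x·e^(4x)/4 - e^(4x)/16+C

Answer: e^(4x)(x/4-1/16)+C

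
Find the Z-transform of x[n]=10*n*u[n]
Z{n*u[n]}=z/(z-1)^2
By linearity: Z{10*n*u[n]}=10z/(z-1)^2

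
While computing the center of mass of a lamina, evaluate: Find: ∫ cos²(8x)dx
Using identity cos²(u)=(1 + cos(2u))/2:
∫ (1 + cos(16x))/2 dx=x/2 + sin(16x)/32 + C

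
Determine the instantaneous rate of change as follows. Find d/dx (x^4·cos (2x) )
Product rule: (fg)'=f'g+fg'
f=x^4, f'=4x^3
g=cos(2x), g'=-2·sin(2x)

Answer: 4x^3·cos(2x)-2x^4·sin(2x)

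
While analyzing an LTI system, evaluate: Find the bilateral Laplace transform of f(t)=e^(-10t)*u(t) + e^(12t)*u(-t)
For e^(-10t) * u(t): L=1/(s+10), Re(s) > -10
For e^(12t) * u(-t): L=-1/(s-12), Re(s) < 12
Combined: F(s)=1/(s+10)-1/(s-12), -10 < Re(s) < 12

Answer: 1/(s+10)-1/(s-12), ROC: -10 < Re(s) < 12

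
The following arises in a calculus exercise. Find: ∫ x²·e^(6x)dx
Integration by parts twice:
First: u = x², dv = e^(6x) dx => x²e^(6x)/6 - (2/6)∫ xe^(6x) dx
Second (∫ xe^(6x) dx): xe^(6x)/6 - e^(6x)/36
Combining: e^(6x)(x²/6 - 2x/36 + 2/216) + C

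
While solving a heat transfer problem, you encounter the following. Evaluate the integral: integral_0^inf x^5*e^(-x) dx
This is a Gamma integral. Substitute u = 1x:
integral_0^inf x^5*e^(-x) dx = (1/1^6) integral_0^inf u^5*e^(-u) du
= Gamma(6)/1^6 = 5!/1^6 = 120/1

Answer: 120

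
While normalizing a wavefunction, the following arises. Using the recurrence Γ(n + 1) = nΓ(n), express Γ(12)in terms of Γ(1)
Γ(12) = 11Γ(11) = 11·10Γ(10) = ... = 11!·Γ(1) = 39916800·Γ(1)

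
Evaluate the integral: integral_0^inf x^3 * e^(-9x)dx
This is a Gamma integral. Substitute u = 9x (du = 9 dx):
integral_0^inf x^3 * e^(-9x) dx = (1/9^4) integral_0^inf u^3 * e^(-u) du
= Gamma(4)/9^4 = 3!/9^4 = 6/6561

Answer: 2/2187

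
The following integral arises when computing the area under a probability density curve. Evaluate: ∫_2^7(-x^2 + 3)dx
Step 1: Find antiderivative F(x) = (-1/3)x^3 + 3x
Step 2: F(7) - F(2) = -280/3 - (10/3) = -290/3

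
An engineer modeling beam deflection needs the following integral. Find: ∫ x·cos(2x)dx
By parts: u = x, dv = cos(2x) dx
du = dx, v = sin(2x)/2
= x·sin(2x)/2+cos(2x)/2²+C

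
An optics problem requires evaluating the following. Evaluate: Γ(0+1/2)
Γ(1/2) = √π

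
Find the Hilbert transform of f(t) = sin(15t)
The Hilbert transform shifts each frequency component by -pi/2.
H{sin(wt)} = -cos(wt)
With w = 15: H{sin(15t)} = -cos(15t)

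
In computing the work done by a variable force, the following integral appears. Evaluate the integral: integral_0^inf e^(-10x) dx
integral_0^inf e^(-10x) dx=[-1/10 * e^(-10x)]_0^inf
=0 - (-1/10)=1/10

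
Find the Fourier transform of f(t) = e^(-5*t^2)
The Fourier transform of a Gaussian e^(-a*t^2) is sqrt(pi/a)*e^(-omega^2/(4a)).
With a=5: F(omega)=sqrt(pi/5)*e^(-omega^2/20)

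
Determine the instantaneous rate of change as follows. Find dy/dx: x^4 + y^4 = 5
Differentiate: 4x^3 + 4y^3·(dy/dx) = 0
dy/dx = -4x^3/(4y^3)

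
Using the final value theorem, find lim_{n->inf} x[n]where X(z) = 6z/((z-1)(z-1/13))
Final value theorem: lim x[n]=lim_{z->1} (z-1) * X(z)
(z-1) * X(z)=6z/(z-1/13)
As z->1: 6/(1 - 1/13)=6/(12/13)=13/2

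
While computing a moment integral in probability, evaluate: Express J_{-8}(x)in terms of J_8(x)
For integer n: J_{-n}(x)=(-1)^n J_n(x)
With n=8: J_{-8}(x)=(-1)^8 J_8(x)=J_8(x)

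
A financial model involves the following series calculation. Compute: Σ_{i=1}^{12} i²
Using formula: Σ i^2 = n(n + 1)(2n + 1)/6 = 12·13·25/6 = 650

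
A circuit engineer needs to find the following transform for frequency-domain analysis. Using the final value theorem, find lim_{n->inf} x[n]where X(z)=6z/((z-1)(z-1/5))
Final value theorem: lim x[n]=lim_{z->1} (z-1)*X(z)
(z-1)*X(z)=6z/(z-1/5)
As z->1: 6/(1 - 1/5)=6/(4/5)=15/2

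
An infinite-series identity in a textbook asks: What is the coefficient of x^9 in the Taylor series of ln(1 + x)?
ln(1 + x)=Σ (-1)^(n + 1) x^n/n
Coefficient of x^9=(-1)^10/9=1/9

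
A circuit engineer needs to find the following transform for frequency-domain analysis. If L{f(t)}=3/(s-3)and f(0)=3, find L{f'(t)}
L{f'(t)} = s·F(s) - f(0) = 3s/(s-3) - 3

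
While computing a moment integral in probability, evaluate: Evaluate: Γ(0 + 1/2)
Γ(1/2) = √π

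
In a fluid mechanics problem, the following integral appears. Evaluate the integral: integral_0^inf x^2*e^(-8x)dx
This is a Gamma integral. Substitute u=8x (du=8 dx):
integral_0^inf x^2 * e^(-8x) dx=(1/8^3) integral_0^inf u^2 * e^(-u) du
=Gamma(3)/8^3=2!/8^3=2/512

Answer: 1/256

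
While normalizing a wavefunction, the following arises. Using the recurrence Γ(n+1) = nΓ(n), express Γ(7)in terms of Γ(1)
Γ(7)=6Γ(6)=6·5Γ(5)=...=6!·Γ(1)=720·Γ(1)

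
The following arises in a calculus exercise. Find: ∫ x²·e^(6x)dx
Integration by parts twice:
First: u = x², dv = e^(6x) dx => x²e^(6x)/6 - (2/6)∫ xe^(6x) dx
Second (∫ xe^(6x) dx): xe^(6x)/6 - e^(6x)/36
Combining: e^(6x)(x²/6 - 2x/36 + 2/216) + C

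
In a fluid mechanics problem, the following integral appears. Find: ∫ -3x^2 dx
Using power rule: ∫ -3x^2 dx=-3/3 x^3 + C=-x^3 + C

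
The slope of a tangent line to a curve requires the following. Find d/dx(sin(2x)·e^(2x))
Product rule: (fg)' = f'g+fg'
f = sin(2x), f' = 2·cos(2x)
g = e^(2x), g' = 2·e^(2x)

Answer: 2·cos(2x)·e^(2x)+2·sin(2x)·e^(2x)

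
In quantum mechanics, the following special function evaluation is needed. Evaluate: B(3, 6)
B(x,y)=Γ(x)Γ(y)/Γ(x + y)=(x-1)!(y-1)!/(x + y-1)!
B(3,6)=2!·5!/8!=1/168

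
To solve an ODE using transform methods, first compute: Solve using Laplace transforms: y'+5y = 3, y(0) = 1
Take L of both sides: sY(s)-1+5Y(s) = 3/s
Y(s)(s+5) = 3/s+1
Y(s) = 3/(s(s+5))+1/(s+5)
Partial fractions: 3/(s(s+5)) = (3/5)/s - (3/5)/(s+5)
So Y(s) = (3/5)/s+(2/5)/(s+5)
Inverse transform (L^(-1){1/s} = 1, L^(-1){1/(s+5)} = e^(-5t)):

Answer: y(t) = 3/5+(2/5)·e^(-5t)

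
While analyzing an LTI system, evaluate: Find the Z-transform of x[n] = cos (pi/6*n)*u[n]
Z{cos(w0*n)*u[n]}=z(z - cos(w0))/(z^2 - 2z*cos(w0) + 1)
With w0=pi/6: X(z)=z(z - cos(pi/6))/(z^2 - 2z*cos(pi/6) + 1)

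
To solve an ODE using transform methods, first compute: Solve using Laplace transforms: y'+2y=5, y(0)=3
Take L of both sides: sY(s)-3+2Y(s) = 5/s
Y(s)(s+2) = 5/s+3
Y(s) = 5/(s(s+2))+3/(s+2)
Partial fractions: 5/(s(s+2)) = (5/2)/s - (5/2)/(s+2)
So Y(s) = (5/2)/s+(1/2)/(s+2)
Inverse transform (L^(-1){1/s} = 1, L^(-1){1/(s+2)} = e^(-2t)):

Answer: y(t) = 5/2+(1/2)·e^(-2t)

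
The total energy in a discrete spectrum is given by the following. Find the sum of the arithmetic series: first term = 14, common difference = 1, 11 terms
Last term: a_n = 14+(11-1)·1 = 24
Sum = n(a_1+a_n)/2 = 11(14+24)/2 = 209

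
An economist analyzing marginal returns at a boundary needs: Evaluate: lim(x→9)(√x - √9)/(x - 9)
Multiply by conjugate (√x + √9)/(√x + √9):
= (x - 9)/((x - 9)(√x + √9)) = 1/(√x + √9)
As x → 9: 1/(2√9)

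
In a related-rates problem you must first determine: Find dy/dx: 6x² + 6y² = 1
Differentiate: 12x + 12y·(dy/dx) = 0
dy/dx = -12x/(12y) = -1·(x/y)

Answer: dy/dx = -1·(x/y)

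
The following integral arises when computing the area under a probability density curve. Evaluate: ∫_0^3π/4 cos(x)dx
Antiderivative: sin(x)
Evaluate at bounds: [sin(1·3π/4)/1] - [sin(1·0)/1]
=((√2/2) - (0))/1=√2/2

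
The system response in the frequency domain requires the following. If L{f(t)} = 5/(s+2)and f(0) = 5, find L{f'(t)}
L{f'(t)}=s·F(s) - f(0)=5s/(s+2)-5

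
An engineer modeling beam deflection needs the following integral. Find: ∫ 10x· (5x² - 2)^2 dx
Let u = 5x² - 2, du = 10x dx
∫ u^2 du = u^3/3 + C

Answer: (5x² - 2)^3/3 + C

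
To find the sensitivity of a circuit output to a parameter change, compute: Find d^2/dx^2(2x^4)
Apply power rule 2 times:
d^1: 8x^3
d^2: 24x^2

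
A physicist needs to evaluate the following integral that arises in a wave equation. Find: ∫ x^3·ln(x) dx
By parts: u=ln(x), dv=x^3 dx
du=1/x dx, v=x^4/4
=x^4·ln(x)/4 - ∫ x^3/4 dx
=x^4·ln(x)/4 - x^4/16+C

Answer: x^4(ln(x)/4-1/16)+C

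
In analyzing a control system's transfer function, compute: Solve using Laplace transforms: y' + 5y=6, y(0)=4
Take L of both sides: sY(s) - 4 + 5Y(s)=6/s
Y(s)(s + 5)=6/s + 4
Y(s)=6/(s(s + 5)) + 4/(s + 5)
Partial fractions: 6/(s(s + 5))=(6/5)/s - (6/5)/(s + 5)
So Y(s)=(6/5)/s + (14/5)/(s + 5)
Inverse transform (L^(-1){1/s}=1, L^(-1){1/(s + 5)}=e^(-5t)):

Answer: y(t)=6/5 + (14/5)·e^(-5t)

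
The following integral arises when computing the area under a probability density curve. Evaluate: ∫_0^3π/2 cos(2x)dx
Antiderivative: sin(2x)/2
Evaluate at bounds: [sin(2·3π/2)/2] - [sin(2·0)/2]
= ((0) - (0))/2 = 0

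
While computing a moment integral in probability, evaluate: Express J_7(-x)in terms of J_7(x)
For integer n: J_n(-x) = (-1)^n J_n(x)
With n = 7: J_7(-x) = (-1)^7 J_7(x) = -J_7(x)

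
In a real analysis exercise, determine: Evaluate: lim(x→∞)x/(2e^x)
Apply L'Hôpital 1 times (∞/∞ each time):
Eventually get 1!/(2e^x) → 0

Answer: 0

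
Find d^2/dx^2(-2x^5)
Apply power rule 2 times:
d^1: -10x^4
d^2: -40x^3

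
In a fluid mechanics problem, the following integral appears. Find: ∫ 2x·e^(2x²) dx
Let u=2x², du=4x dx
∫ (1/2)e^u du=e^u/2 + C

Answer: e^(2x²)/2 + C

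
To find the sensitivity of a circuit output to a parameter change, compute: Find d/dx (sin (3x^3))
Chain rule: d/dx[sin(u)] = cos(u)·u' where u = 3x^3
u' = 9x^2

Answer: 9x^2·cos(3x^3)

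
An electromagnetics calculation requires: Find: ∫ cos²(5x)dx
Using identity cos²(u) = (1 + cos(2u))/2:
∫ (1 + cos(10x))/2 dx = x/2 + sin(10x)/20 + C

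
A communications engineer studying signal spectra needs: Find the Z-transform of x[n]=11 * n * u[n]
Z{n*u[n]}=z/(z-1)^2
By linearity: Z{11*n*u[n]}=11z/(z-1)^2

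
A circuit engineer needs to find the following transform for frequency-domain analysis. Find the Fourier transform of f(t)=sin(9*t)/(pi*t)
sin(W*t)/(pi*t) = (W/pi)*sinc(W*t/pi) is the impulse response of the ideal low-pass filter with cutoff W (here W = 9).
Its Fourier transform is a rectangular function:
F(omega) = 1 for |omega| < 9, 0 otherwise

Answer: rect(omega/18) [i.e., 1 for |omega| < 9, 0 otherwise]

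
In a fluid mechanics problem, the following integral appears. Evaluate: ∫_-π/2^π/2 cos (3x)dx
Antiderivative: sin(3x)/3
Evaluate at bounds: [sin(3·π/2)/3] - [sin(3·-π/2)/3]
= ((-1) - (1))/3 = -2/3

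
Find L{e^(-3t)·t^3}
First shifting: L{e^(at)f(t)}=F(s-a)
L{t^3}=6/s^4
Shift s → s + 3: 6/(s + 3)^4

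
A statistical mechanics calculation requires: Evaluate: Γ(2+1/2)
Γ(n+1/2) = (2n)!√π/(4^n·n!)
= 24√π/(16·2) = (3/4)·√π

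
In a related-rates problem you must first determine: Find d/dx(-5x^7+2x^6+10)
Power rule: d/dx(ax^n)=n·a·x^(n-1)
Term by term: -35·x^6+12·x^5

Answer: -35x^6+12x^5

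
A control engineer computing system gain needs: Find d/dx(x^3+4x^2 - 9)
Power rule: d/dx(ax^n)=n·a·x^(n-1)
Term by term: 3·x^2+8·x

Answer: 3x^2+8x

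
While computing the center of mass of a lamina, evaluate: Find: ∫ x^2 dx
Using power rule: ∫ x^2 dx=1/3 x^3 + C=(1/3)x^3 + C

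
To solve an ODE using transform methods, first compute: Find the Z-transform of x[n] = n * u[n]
Standard pair: Z{n * u[n]}=z/(z-1)^2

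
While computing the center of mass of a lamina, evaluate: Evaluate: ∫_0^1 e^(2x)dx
Antiderivative: (1/2)e^(2x)
Evaluate: (1/2)(e^2 - 1)

Answer: (e^2 - 1)/2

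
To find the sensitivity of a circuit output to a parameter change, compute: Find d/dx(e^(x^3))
Chain rule: d/dx[e^u]=e^u · u' where u=x^3
u'=3x^2

Answer: 3x^2·e^(x^3)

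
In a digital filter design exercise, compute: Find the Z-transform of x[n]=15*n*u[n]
Z{n * u[n]}=z/(z-1)^2
By linearity: Z{15 * n * u[n]}=15z/(z-1)^2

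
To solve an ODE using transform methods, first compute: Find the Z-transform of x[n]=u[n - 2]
Using the time-shift property: Z{u[n-2]}=z^(-2)*z/(z-1)
=z^(-1)/(z-1)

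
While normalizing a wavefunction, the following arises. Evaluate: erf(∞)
erf(∞) = 1 (the error function converges to 1)

Answer: 1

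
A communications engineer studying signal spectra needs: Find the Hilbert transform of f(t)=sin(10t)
The Hilbert transform shifts each frequency component by -pi/2.
H{sin(wt)}=-cos(wt)
With w=10: H{sin(10t)}=-cos(10t)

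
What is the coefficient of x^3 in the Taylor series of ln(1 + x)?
ln(1 + x) = Σ (-1)^(n + 1) x^n/n
Coefficient of x^3 = (-1)^4/3 = 1/3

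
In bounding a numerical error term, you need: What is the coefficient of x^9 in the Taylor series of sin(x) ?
sin(x)=Σ (-1)^k x^(2k + 1)/(2k + 1)!
For x^9: (-1)^4/9!=1/362880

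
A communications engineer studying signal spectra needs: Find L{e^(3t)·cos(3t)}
First shifting: L{e^(at)f(t)}=F(s-a)
L{cos(3t)}=s/(s²+9)
Shift: (s-3)/((s-3)²+9)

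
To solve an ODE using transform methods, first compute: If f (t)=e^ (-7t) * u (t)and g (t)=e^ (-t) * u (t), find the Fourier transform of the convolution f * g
By the convolution theorem: F{f*g} = F(omega)*G(omega)
F(omega) = 1/(7+j*omega), G(omega) = 1/(1+j*omega)
F{f*g} = 1/((7+j*omega)(1+j*omega))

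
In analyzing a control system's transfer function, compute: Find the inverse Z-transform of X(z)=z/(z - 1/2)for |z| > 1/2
Standard pair: z/(z-a) <-> a^n * u[n] for causal signals
With a = 1/2: x[n] = (1/2)^n * u[n]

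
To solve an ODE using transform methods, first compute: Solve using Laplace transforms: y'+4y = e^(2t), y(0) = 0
Take L: sY - 0+4Y=1/(s-2)
Y(s+4)=1/(s-2)+0
Y=1/((s-2)(s+4))+0/(s+4)
Partial fractions: 1/((s-2)(s+4))=(1/6)/(s-2) - (1/6)/(s+4)
So Y=(1/6)/(s-2) - (1/6)/(s+4)
Inverse Laplace transform (L^(-1){1/(s-2)}=e^(2t), L^(-1){1/(s+4)}=e^(-4t)):

Answer: y(t)=(1/6)·e^(2t) - (1/6)·e^(-4t)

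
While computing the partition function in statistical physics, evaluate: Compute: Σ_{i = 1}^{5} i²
Using formula: Σ i^2 = n(n+1)(2n+1)/6 = 5·6·11/6 = 55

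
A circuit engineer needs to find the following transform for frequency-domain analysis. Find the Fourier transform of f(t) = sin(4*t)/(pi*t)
sin(W * t)/(pi * t)=(W/pi) * sinc(W * t/pi) is the impulse response of the ideal low-pass filter with cutoff W (here W=4).
Its Fourier transform is a rectangular function:
F(omega)=1 for |omega| < 4, 0 otherwise

Answer: rect(omega/8) [i.e., 1 for |omega| < 4, 0 otherwise]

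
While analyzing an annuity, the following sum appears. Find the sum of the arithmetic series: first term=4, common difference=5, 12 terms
Last term: a_n=4+(12-1)·5=59
Sum=n(a_1+a_n)/2=12(4+59)/2=378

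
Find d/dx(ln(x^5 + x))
Chain rule: d/dx[ln(u)]=u'/u where u=x^5+x
u'=5x^4+1

Answer: (5x^4+1)/(x^5+x)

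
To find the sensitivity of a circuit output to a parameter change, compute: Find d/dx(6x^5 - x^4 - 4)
Power rule: d/dx(ax^n)=n·a·x^(n-1)
Term by term: 30·x^4 - 4·x^3

Answer: 30x^4 - 4x^3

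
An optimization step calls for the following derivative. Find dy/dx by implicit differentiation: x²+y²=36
Differentiate both sides: 2x+2y·(dy/dx)=0
Solve: dy/dx=-2x/(2y)=-x/y

Answer: dy/dx=-x/y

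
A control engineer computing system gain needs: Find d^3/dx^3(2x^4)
Apply power rule 3 times:
d^1: 8x^3
d^2: 24x^2
d^3: 48x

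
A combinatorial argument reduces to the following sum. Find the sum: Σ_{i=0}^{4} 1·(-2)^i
Geometric series: S=a(1 - r^n)/(1 - r)
a=1, r=-2, n=5
S=1(1+32)/3=11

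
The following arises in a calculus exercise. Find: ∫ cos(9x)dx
Using substitution u=9x: ∫ cos(u) du/9=sin(u)/9+C

Answer: (1/9)sin(9x)+C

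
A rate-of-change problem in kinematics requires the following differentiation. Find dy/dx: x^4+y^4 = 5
Differentiate: 4x^3+4y^3·(dy/dx)=0
dy/dx=-4x^3/(4y^3)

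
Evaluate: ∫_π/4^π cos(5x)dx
Antiderivative: sin(5x)/5
Evaluate at bounds: [sin(5·π)/5] - [sin(5·π/4)/5]
= ((0) - (-√2/2))/5 = √2/10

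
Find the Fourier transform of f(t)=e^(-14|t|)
Using the standard pair: F{e^(-a|t|)}=2a/(a^2+omega^2)
With a=14: F(omega)=28/(196+omega^2)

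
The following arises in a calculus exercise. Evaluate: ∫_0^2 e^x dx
Antiderivative: e^x
Evaluate: (e^2-1)

Answer: e^2-1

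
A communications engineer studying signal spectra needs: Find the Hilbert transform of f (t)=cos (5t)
The Hilbert transform shifts each frequency component by -pi/2.
H{cos(wt)}=sin(wt)
With w=5: H{cos(5t)}=sin(5t)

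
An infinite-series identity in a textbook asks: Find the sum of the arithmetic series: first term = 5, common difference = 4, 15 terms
Last term: a_n = 5+(15-1)·4 = 61
Sum = n(a_1+a_n)/2 = 15(5+61)/2 = 495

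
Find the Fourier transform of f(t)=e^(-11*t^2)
The Fourier transform of a Gaussian e^(-a*t^2) is sqrt(pi/a)*e^(-omega^2/(4a)).
With a = 11: F(omega) = sqrt(pi/11)*e^(-omega^2/44)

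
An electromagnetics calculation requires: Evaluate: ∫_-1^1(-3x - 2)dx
Step 1: Find antiderivative F(x)=(-3/2)x^2 - 2x
Step 2: F(1) - F(-1)=-7/2 - (1/2)=-4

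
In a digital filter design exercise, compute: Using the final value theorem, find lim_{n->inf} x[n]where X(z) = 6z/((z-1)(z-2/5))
Final value theorem: lim x[n]=lim_{z->1} (z-1)*X(z)
(z-1)*X(z)=6z/(z-2/5)
As z->1: 6/(1 - 2/5)=6/(3/5)=10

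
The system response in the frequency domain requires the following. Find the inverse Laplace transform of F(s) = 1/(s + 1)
L^(-1){1/(s-a)} = c·e^(at)
Here a = -1, c = 1

Answer: e^(-t)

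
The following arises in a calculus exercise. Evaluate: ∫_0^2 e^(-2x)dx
Antiderivative: (1/(-2))e^(-2x)
Evaluate: (1/(-2))(e^-4-1)

Answer: (e^-4-1)/(-2)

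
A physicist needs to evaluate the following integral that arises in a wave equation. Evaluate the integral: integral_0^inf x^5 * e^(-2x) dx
This is a Gamma integral. Substitute u = 2x (du = 2 dx):
integral_0^inf x^5*e^(-2x) dx = (1/2^6) integral_0^inf u^5*e^(-u) du
= Gamma(6)/2^6 = 5!/2^6 = 120/64

Answer: 15/8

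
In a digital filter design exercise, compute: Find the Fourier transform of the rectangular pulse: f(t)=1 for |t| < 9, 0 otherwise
F(omega) = integral from -9 to 9 of e^(-j*omega*t) dt
= 2*sin(9*omega)/omega = 18*sinc(9*omega/pi)

Answer: 2*sin(9*omega)/omega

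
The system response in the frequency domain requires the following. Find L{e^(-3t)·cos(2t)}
First shifting: L{e^(at)f(t)}=F(s-a)
L{cos(2t)}=s/(s²+4)
Shift: (s+3)/((s+3)²+4)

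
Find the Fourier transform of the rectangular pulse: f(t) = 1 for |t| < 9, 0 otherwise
F(omega)=integral from -9 to 9 of e^(-j * omega * t) dt
=2 * sin(9 * omega)/omega=18 * sinc(9 * omega/pi)

Answer: 2 * sin(9 * omega)/omega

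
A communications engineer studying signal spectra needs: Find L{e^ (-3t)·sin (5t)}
First shifting: L{e^(at)f(t)}=F(s-a)
L{sin(5t)}=5/(s² + 25)
Shift: 5/((s + 3)² + 25)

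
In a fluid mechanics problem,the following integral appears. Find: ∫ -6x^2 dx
Using power rule: ∫ -6x^2 dx = -6/3 x^3 + C = -2x^3 + C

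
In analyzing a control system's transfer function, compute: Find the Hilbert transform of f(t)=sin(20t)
The Hilbert transform shifts each frequency component by -pi/2.
H{sin(wt)}=-cos(wt)
With w=20: H{sin(20t)}=-cos(20t)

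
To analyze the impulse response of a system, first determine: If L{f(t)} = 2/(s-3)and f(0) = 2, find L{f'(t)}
L{f'(t)} = s·F(s) - f(0) = 2s/(s-3) - 2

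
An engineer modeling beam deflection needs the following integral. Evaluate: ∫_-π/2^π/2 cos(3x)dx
Antiderivative: sin(3x)/3
Evaluate at bounds: [sin(3·π/2)/3] - [sin(3·-π/2)/3]
= ((-1) - (1))/3 = -2/3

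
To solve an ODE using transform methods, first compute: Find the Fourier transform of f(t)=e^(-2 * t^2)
The Fourier transform of a Gaussian e^(-a*t^2) is sqrt(pi/a)*e^(-omega^2/(4a)).
With a=2: F(omega)=sqrt(pi/2)*e^(-omega^2/8)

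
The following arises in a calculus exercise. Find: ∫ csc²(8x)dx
Since d/dx[-cot(8x)] = 8csc²(8x), integral = -cot(8x)/8+C

Answer: (-1/8)cot(8x)+C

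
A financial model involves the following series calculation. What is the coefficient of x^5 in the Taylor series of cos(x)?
cos(x) has only even powers. Coefficient of x^5=0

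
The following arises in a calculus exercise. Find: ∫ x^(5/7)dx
Power rule: ∫ x^(5/7) dx = x^(12/7)/(12/7)+C

Answer: (7/12)·x^(12/7)+C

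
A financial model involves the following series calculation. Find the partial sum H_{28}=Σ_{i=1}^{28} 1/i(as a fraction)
H_28 = 1+1/2+1/3+...+1/28
= 315404588903/80313433200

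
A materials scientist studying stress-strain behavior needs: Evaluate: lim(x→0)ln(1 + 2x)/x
L'Hôpital (0/0): lim 2/(1 + 2x) / 1 = 2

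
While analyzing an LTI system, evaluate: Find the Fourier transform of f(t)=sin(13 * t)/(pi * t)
sin(W * t)/(pi * t) = (W/pi) * sinc(W * t/pi) is the impulse response of the ideal low-pass filter with cutoff W (here W = 13).
Its Fourier transform is a rectangular function:
F(omega) = 1 for |omega| < 13, 0 otherwise

Answer: rect(omega/26) [i.e., 1 for |omega| < 13, 0 otherwise]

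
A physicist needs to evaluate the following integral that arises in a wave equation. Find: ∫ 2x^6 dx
Using power rule: ∫ 2x^6 dx = 2/7 x^7+C = (2/7)x^7+C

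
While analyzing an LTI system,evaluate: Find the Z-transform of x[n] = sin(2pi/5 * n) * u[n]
Z{sin(w0 * n) * u[n]} = z * sin(w0)/(z^2 - 2z * cos(w0) + 1)
With w0 = 2pi/5: X(z) = z * sin(2pi/5)/(z^2 - 2z * cos(2pi/5) + 1)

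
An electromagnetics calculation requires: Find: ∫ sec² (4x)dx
Since d/dx[tan(4x)] = 4sec²(4x), integral = tan(4x)/4 + C

Answer: (1/4)tan(4x) + C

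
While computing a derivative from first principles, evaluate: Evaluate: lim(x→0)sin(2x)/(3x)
L'Hôpital (0/0): lim 2cos(2x)/3=2/3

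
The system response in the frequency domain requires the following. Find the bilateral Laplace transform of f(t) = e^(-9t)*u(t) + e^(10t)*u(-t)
For e^(-9t)*u(t): L = 1/(s + 9), Re(s) > -9
For e^(10t)*u(-t): L = -1/(s-10), Re(s) < 10
Combined: F(s) = 1/(s + 9) - 1/(s-10), -9 < Re(s) < 10

Answer: 1/(s + 9) - 1/(s-10), ROC: -9 < Re(s) < 10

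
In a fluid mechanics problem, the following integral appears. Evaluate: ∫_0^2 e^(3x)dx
Antiderivative: (1/3)e^(3x)
Evaluate: (1/3)(e^6 - 1)

Answer: (e^6 - 1)/3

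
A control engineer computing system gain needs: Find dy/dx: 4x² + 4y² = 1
Differentiate: 8x + 8y·(dy/dx) = 0
dy/dx = -8x/(8y) = -1·(x/y)

Answer: dy/dx = -1·(x/y)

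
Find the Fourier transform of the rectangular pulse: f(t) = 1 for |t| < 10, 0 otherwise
F(omega) = integral from -10 to 10 of e^(-j * omega * t) dt
= 2 * sin(10 * omega)/omega = 20 * sinc(10 * omega/pi)

Answer: 2 * sin(10 * omega)/omega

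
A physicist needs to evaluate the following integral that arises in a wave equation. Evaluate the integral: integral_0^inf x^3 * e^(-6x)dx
This is a Gamma integral. Substitute u=6x (du=6 dx):
integral_0^inf x^3*e^(-6x) dx=(1/6^4) integral_0^inf u^3*e^(-u) du
=Gamma(4)/6^4=3!/6^4=6/1296

Answer: 1/216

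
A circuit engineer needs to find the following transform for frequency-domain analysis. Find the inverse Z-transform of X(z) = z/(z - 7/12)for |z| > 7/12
Standard pair: z/(z-a) <-> a^n*u[n] for causal signals
With a=7/12: x[n]=(7/12)^n*u[n]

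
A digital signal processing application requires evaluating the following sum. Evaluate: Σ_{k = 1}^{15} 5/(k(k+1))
Partial fractions: 5/(k(k + 1)) = 5/k - 5/(k + 1)
Telescoping sum: 5(1 - 1/16) = 5·15/16

Answer: 75/16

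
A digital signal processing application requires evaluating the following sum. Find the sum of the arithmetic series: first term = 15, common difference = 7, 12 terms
Last term: a_n=15+(12-1)·7=92
Sum=n(a_1+a_n)/2=12(15+92)/2=642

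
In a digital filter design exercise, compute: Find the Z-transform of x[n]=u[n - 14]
Using the time-shift property: Z{u[n-14]} = z^(-14)*z/(z-1)
= z^(-13)/(z-1)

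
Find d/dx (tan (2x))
Chain rule: d/dx[tan(u)] = sec²(u)·u' where u = 2x
u' = 2

Answer: 2·sec²(2x)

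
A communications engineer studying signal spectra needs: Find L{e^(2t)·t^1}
First shifting: L{e^(at)f(t)}=F(s-a)
L{t^1}=1/s^2
Shift s → s-2: 1/(s-2)^2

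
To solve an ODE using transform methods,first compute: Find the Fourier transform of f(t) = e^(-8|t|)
Using the standard pair: F{e^(-a|t|)} = 2a/(a^2+omega^2)
With a = 8: F(omega) = 16/(64+omega^2)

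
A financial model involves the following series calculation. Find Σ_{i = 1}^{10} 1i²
=1·n(n+1)(2n+1)/6=1·10·11·21/6=385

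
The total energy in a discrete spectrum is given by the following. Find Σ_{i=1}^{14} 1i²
= 1·n(n+1)(2n+1)/6 = 1·14·15·29/6 = 1015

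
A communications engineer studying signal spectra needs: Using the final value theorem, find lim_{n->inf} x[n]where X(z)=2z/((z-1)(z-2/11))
Final value theorem: lim x[n]=lim_{z->1} (z-1)*X(z)
(z-1)*X(z)=2z/(z-2/11)
As z->1: 2/(1 - 2/11)=2/(9/11)=22/9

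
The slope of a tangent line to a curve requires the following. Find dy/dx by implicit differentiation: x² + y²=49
Differentiate both sides: 2x + 2y·(dy/dx)=0
Solve: dy/dx=-2x/(2y)=-x/y

Answer: dy/dx=-x/y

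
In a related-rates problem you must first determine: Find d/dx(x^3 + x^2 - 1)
Power rule: d/dx(ax^n) = n·a·x^(n-1)
Term by term: 3·x^2+2·x

Answer: 3x^2+2x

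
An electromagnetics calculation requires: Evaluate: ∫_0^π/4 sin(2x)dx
Antiderivative: -cos(2x)/2
Evaluate at bounds: [-cos(2·π/4)/2] - [-cos(2·0)/2]
= (-(0) + (1))/2 = 1/2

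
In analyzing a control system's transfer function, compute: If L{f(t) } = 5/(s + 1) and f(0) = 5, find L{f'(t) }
L{f'(t)}=s·F(s) - f(0)=5s/(s+1)-5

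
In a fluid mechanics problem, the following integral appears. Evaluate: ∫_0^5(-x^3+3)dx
Step 1: Find antiderivative F(x)=(-1/4)x^4+3x
Step 2: F(5) - F(0)=-565/4 - (0)=-565/4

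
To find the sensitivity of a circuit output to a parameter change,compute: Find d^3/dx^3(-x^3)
Apply power rule 3 times:
d^1: -3x^2
d^2: -6x
d^3: -6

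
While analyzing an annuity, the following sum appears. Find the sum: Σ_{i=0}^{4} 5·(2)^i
Geometric series: S=a(1 - r^n)/(1 - r)
a=5, r=2, n=5
S=5(1 - 32)/-1=155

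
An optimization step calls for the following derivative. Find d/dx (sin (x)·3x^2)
Product rule: (fg)' = f'g+fg'
f = sin(x), f' = cos(x)
g = 3x^2, g' = 6x

Answer: 3·cos(x)·x^2+6·sin(x)·x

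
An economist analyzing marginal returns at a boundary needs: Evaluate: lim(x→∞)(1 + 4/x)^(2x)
Rewrite as [(1 + 4/x)^x]^2.
lim(1 + 4/x)^x=e^4, so limit=(e^4)^2=e^8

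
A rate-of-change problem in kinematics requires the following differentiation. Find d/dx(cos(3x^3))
Chain rule: d/dx[cos(u)]=-sin(u)·u' where u=3x^3
u'=9x^2

Answer: -9x^2·sin(3x^3)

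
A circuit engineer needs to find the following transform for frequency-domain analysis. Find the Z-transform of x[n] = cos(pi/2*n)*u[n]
Z{cos(w0 * n) * u[n]} = z(z - cos(w0))/(z^2 - 2z * cos(w0) + 1)
With w0 = pi/2: X(z) = z(z - cos(pi/2))/(z^2 - 2z * cos(pi/2) + 1)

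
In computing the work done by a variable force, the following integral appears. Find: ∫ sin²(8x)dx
Using identity sin²(u)=(1 - cos(2u))/2:
∫ (1 - cos(16x))/2 dx=x/2 - sin(16x)/32 + C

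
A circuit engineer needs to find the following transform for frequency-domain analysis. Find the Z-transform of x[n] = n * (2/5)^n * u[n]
Using the property Z{n*a^n*u[n]} = az/(z-a)^2
With a = 2/5: X(z) = (2/5)z/(z - 2/5)^2, |z| > 2/5

Answer: (2/5)z/(z - 2/5)^2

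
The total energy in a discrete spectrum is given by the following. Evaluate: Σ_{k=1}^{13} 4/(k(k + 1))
Partial fractions: 4/(k(k + 1))=4/k - 4/(k + 1)
Telescoping sum: 4(1 - 1/14)=4·13/14

Answer: 26/7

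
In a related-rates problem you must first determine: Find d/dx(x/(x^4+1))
Quotient rule: (f/g)' = (f'g - fg')/g²
f = x, f' = 1
g = x^4+1, g' = 4x^3

Answer: (1·(x^4+1)-4x^4)/(x^4+1)²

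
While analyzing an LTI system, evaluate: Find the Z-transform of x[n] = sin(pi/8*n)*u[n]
Z{sin(w0*n)*u[n]}=z*sin(w0)/(z^2 - 2z*cos(w0) + 1)
With w0=pi/8: X(z)=z*sin(pi/8)/(z^2 - 2z*cos(pi/8) + 1)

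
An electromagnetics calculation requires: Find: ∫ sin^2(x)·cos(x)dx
Let u = sin(x), du = cos(x) dx
∫ u^2 du = u^3/3+C

Answer: sin^3(x)/3+C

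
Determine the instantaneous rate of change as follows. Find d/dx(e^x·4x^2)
Product rule: (fg)' = f'g + fg'
f = e^x, f' = e^x
g = 4x^2, g' = 8x

Answer: 4·e^x·x^2 + 8·e^x·x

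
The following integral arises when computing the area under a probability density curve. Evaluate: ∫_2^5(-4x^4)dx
Step 1: Find antiderivative F(x)=(-4/5)x^5
Step 2: F(5) - F(2)=-2500 - (-128/5)=-12372/5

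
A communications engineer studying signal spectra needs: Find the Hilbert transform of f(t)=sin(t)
The Hilbert transform shifts each frequency component by -pi/2.
H{sin(wt)} = -cos(wt)
With w = 1: H{sin(t)} = -cos(t)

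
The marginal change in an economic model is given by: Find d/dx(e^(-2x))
Chain rule: d/dx[e^u] = e^u · u' where u = -2x
u' = -2

Answer: -2·e^(-2x)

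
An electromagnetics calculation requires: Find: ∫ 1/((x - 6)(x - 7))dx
Partial fractions: 1/((x-6)(x-7))=A/(x-6)+B/(x-7)
A=-1, B=1
∫ [-1· 1/(x-6)+1· 1/(x-7)] dx
=(1)[ln|x-7| - ln|x-6|]+C

Answer: ln|(x-7)/(x-6)|+C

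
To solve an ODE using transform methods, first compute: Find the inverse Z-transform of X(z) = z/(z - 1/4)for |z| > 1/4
Standard pair: z/(z-a) <-> a^n*u[n] for causal signals
With a = 1/4: x[n] = (1/4)^n*u[n]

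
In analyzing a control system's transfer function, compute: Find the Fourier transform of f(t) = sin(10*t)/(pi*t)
sin(W*t)/(pi*t)=(W/pi)*sinc(W*t/pi) is the impulse response of the ideal low-pass filter with cutoff W (here W=10).
Its Fourier transform is a rectangular function:
F(omega)=1 for |omega| < 10, 0 otherwise

Answer: rect(omega/20) [i.e., 1 for |omega| < 10, 0 otherwise]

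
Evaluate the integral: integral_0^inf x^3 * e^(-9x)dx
This is a Gamma integral. Substitute u = 9x (du = 9 dx):
integral_0^inf x^3*e^(-9x) dx = (1/9^4) integral_0^inf u^3*e^(-u) du
= Gamma(4)/9^4 = 3!/9^4 = 6/6561

Answer: 2/2187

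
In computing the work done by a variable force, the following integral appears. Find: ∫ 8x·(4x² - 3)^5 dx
Let u=4x² - 3, du=8x dx
∫ u^5 du=u^6/6+C

Answer: (4x² - 3)^6/6+C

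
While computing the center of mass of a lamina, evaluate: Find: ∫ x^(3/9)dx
Power rule: ∫ x^(1/3) dx = x^(4/3)/(4/3)+C

Answer: (3/4)·x^(4/3)+C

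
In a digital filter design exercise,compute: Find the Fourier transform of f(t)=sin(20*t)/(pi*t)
sin(W*t)/(pi*t)=(W/pi)*sinc(W*t/pi) is the impulse response of the ideal low-pass filter with cutoff W (here W=20).
Its Fourier transform is a rectangular function:
F(omega)=1 for |omega| < 20, 0 otherwise

Answer: rect(omega/40) [i.e., 1 for |omega| < 20, 0 otherwise]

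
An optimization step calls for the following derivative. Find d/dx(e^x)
Chain rule: d/dx[e^u]=e^u · u' where u=x
u'=1

Answer: 1·e^x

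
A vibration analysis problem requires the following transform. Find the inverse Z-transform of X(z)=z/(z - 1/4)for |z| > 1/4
Standard pair: z/(z-a) <-> a^n * u[n] for causal signals
With a=1/4: x[n]=(1/4)^n * u[n]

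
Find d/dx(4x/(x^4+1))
Quotient rule: (f/g)'=(f'g - fg')/g²
f=4x, f'=4
g=x^4+1, g'=4x^3

Answer: (4·(x^4+1)-16x^4)/(x^4+1)²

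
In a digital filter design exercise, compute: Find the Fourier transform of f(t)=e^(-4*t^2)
The Fourier transform of a Gaussian e^(-a*t^2) is sqrt(pi/a)*e^(-omega^2/(4a)).
With a = 4: F(omega) = sqrt(pi)/2*e^(-omega^2/16)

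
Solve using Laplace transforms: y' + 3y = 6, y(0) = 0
Take L of both sides: sY(s) - 0 + 3Y(s) = 6/s
Y(s)(s + 3) = 6/s + 0
Y(s) = 6/(s(s + 3)) + 0/(s + 3)
Partial fractions: 6/(s(s + 3)) = 2/s - 2/(s + 3)
So Y(s) = 2/s - 2/(s + 3)
Inverse transform (L^(-1){1/s} = 1, L^(-1){1/(s + 3)} = e^(-3t)):

Answer: y(t) = 2 - 2·e^(-3t)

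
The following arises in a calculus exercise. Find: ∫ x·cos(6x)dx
By parts: u=x, dv=cos(6x) dx
du=dx, v=sin(6x)/6
=x·sin(6x)/6 + cos(6x)/6² + C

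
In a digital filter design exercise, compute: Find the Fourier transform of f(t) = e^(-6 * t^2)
The Fourier transform of a Gaussian e^(-a * t^2) is sqrt(pi/a) * e^(-omega^2/(4a)).
With a = 6: F(omega) = sqrt(pi/6) * e^(-omega^2/24)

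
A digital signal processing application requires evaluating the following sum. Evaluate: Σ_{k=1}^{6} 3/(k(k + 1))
Partial fractions: 3/(k(k + 1))=3/k - 3/(k + 1)
Telescoping sum: 3(1 - 1/7)=3·6/7

Answer: 18/7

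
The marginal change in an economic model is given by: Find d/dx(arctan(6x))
d/dx[arctan(u)] = u'/(1+u²), u = 6x, u' = 6

Answer: 6/(1+36x²)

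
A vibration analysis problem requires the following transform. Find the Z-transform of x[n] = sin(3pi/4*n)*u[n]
Z{sin(w0 * n) * u[n]} = z * sin(w0)/(z^2 - 2z * cos(w0) + 1)
With w0 = 3pi/4: X(z) = z * sin(3pi/4)/(z^2 - 2z * cos(3pi/4) + 1)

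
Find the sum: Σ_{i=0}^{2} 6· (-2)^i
Geometric series: S = a(1 - r^n)/(1 - r)
a = 6, r = -2, n = 3
S = 6(1+8)/3 = 18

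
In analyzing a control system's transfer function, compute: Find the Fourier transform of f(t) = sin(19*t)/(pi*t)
sin(W * t)/(pi * t) = (W/pi) * sinc(W * t/pi) is the impulse response of the ideal low-pass filter with cutoff W (here W = 19).
Its Fourier transform is a rectangular function:
F(omega) = 1 for |omega| < 19, 0 otherwise

Answer: rect(omega/38) [i.e., 1 for |omega| < 19, 0 otherwise]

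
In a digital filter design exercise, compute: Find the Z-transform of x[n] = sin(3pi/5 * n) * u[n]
Z{sin(w0 * n) * u[n]} = z * sin(w0)/(z^2 - 2z * cos(w0) + 1)
With w0 = 3pi/5: X(z) = z * sin(3pi/5)/(z^2 - 2z * cos(3pi/5) + 1)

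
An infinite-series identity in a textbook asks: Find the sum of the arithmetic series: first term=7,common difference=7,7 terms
Last term: a_n=7+(7-1)·7=49
Sum=n(a_1+a_n)/2=7(7+49)/2=196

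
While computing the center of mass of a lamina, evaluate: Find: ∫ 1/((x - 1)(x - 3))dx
Partial fractions: 1/((x-1)(x-3))=A/(x-1)+B/(x-3)
A=-1/2, B=1/2
∫ [-1/2· 1/(x-1)+1/2· 1/(x-3)] dx
=(1/2)[ln|x-3| - ln|x-1|]+C

Answer: (1/2)·ln|(x-3)/(x-1)|+C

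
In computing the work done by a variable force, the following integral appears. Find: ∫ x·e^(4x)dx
Integration by parts: u=x, dv=e^(4x) dx
du=dx, v=e^(4x)/4
=x·e^(4x)/4 - ∫ e^(4x)/4 dx
=x·e^(4x)/4 - e^(4x)/16 + C

Answer: e^(4x)(x/4 - 1/16) + C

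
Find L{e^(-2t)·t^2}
First shifting: L{e^(at)f(t)} = F(s-a)
L{t^2} = 2/s^3
Shift s → s+2: 2/(s+2)^3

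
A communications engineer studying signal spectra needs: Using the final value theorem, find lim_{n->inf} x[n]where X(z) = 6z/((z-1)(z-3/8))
Final value theorem: lim x[n]=lim_{z->1} (z-1)*X(z)
(z-1)*X(z)=6z/(z-3/8)
As z->1: 6/(1 - 3/8)=6/(5/8)=48/5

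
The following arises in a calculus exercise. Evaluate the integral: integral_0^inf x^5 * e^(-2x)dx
This is a Gamma integral. Substitute u=2x (du=2 dx):
integral_0^inf x^5*e^(-2x) dx=(1/2^6) integral_0^inf u^5*e^(-u) du
=Gamma(6)/2^6=5!/2^6=120/64

Answer: 15/8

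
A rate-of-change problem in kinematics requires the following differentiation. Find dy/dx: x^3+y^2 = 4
Differentiate: 3x^2+2y·(dy/dx) = 0
dy/dx = -3x^2/(2y)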